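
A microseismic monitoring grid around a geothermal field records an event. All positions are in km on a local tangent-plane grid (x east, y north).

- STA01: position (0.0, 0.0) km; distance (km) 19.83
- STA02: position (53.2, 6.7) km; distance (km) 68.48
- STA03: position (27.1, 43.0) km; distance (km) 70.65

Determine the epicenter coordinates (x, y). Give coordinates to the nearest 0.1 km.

(-11.3, -16.3)

Circle about each station: x² + y² = 19.83²; (x − 53.2)² + (y − 6.7)² = 68.48²; (x − 27.1)² + (y − 43.0)² = 70.65².
Subtracting pairs of circle equations eliminates x²+y² and gives linear equations (the radical axes):
106.4 x + 13.4 y = -1421.15
54.2 x + 86.0 y = -2014.78
Solving the 2×2 system: x ≈ -11.3, y ≈ -16.3 km.
Check against STA01 (with the unrounded x, y): √(x²+y²) = 19.84 ≈ 19.83 km. ✓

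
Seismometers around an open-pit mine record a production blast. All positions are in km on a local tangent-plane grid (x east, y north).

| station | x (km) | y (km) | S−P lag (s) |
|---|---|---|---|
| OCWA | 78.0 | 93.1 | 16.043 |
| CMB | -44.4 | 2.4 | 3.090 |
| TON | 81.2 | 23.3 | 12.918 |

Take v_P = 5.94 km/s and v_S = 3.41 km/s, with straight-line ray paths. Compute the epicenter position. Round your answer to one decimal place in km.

Distance from S−P lag: d = Δt · v_P v_S / (v_P − v_S) = Δt · (5.94·3.41)/(5.94−3.41) ≈ 8.0061·Δt.
So d_OCWA = 128.44, d_CMB = 24.74, d_TON = 103.42 km.
Circle about each station: (x − 78.0)² + (y − 93.1)² = 128.44²; (x + 44.4)² + (y − 2.4)² = 24.74²; (x − 81.2)² + (y − 23.3)² = 103.42².
Subtracting the OCWA equation from the CMB and TON equations removes the quadratic terms:
-244.8 x − 181.4 y = 3110.28
6.4 x − 139.6 y = -1814.14
Solving the 2×2 system: x ≈ -21.6, y ≈ 12.0 km.
Check against OCWA (with the unrounded x, y): √((x − 78.0)²+(y − 93.1)²) = 128.44 ≈ 128.44 km. ✓

-21.6 km east, 12.0 km north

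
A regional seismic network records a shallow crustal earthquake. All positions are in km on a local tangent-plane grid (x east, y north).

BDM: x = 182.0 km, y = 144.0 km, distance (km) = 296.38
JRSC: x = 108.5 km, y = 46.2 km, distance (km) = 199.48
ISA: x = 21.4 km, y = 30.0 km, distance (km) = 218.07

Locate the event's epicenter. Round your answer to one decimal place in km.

Circle about each station: (x − 182.0)² + (y − 144.0)² = 296.38²; (x − 108.5)² + (y − 46.2)² = 199.48²; (x − 21.4)² + (y − 30.0)² = 218.07².
Subtracting the BDM equation from the JRSC and ISA equations removes the quadratic terms:
-147.0 x − 195.6 y = 8095.52
-321.2 x − 228.0 y = -12215.46
Solving the 2×2 system: x ≈ 144.5, y ≈ -150.0 km.

(144.5, -150.0)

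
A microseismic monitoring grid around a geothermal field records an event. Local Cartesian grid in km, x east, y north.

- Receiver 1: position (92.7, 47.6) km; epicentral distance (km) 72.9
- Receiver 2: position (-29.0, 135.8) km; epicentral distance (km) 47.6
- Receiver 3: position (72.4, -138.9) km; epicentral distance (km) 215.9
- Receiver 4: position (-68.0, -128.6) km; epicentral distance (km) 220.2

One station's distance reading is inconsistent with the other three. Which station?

Receiver 2

Solve using three stations at a time. Using Receiver 1, Receiver 3, Receiver 4 (subtract circle equations pairwise → linear system) gives (x, y) ≈ (23.9, 71.4).
Distances from that point to each station vs reported:
  Receiver 1: calculated 72.8 vs reported 72.9 → residual 0.1 km
  Receiver 2: calculated 83.3 vs reported 47.6 → residual 35.7 km
  Receiver 3: calculated 215.9 vs reported 215.9 → residual 0.0 km
  Receiver 4: calculated 220.2 vs reported 220.2 → residual 0.0 km
Receiver 1, Receiver 3, Receiver 4 are mutually consistent (residuals ≈ 0); Receiver 2 is off by 35.7 km.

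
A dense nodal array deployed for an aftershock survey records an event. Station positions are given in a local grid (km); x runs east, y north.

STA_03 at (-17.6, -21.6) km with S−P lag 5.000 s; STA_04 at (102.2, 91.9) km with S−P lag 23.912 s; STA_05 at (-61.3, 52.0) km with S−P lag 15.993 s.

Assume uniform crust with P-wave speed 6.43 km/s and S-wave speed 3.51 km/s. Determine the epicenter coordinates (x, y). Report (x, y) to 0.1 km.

Distance from S−P lag: d = Δt · v_P v_S / (v_P − v_S) = Δt · (6.43·3.51)/(6.43−3.51) ≈ 7.7292·Δt.
So d_STA_03 = 38.65, d_STA_04 = 184.82, d_STA_05 = 123.61 km.
Circle about each station: (x + 17.6)² + (y + 21.6)² = 38.65²; (x − 102.2)² + (y − 91.9)² = 184.82²; (x + 61.3)² + (y − 52.0)² = 123.61².
Subtracting pairs of circle equations eliminates x²+y² and gives linear equations (the radical axes):
239.6 x + 227.0 y = -14550.48
-87.4 x + 147.2 y = -8100.24
Solving the 2×2 system: x ≈ -5.5, y ≈ -58.3 km.

-5.5 km east, -58.3 km north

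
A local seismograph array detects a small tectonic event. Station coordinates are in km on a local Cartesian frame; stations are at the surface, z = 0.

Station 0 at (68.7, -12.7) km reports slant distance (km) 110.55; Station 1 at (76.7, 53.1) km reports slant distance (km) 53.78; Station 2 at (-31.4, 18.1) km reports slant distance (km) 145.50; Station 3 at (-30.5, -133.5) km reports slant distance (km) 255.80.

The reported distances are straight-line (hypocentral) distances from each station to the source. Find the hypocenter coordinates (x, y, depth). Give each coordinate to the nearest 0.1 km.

(89.9, 89.0, 37.8)

Each station gives a sphere (x−x_i)² + (y−y_i)² + z² = d_i² (stations at z=0).
Subtracting the Station 0 sphere from Station 1 and Station 2: z² cancels, leaving linear equations in x and y:
16.0 x + 131.6 y = 13150.53
-200.2 x + 61.6 y = -12516.36
Solving: x ≈ 89.903, y ≈ 88.998 km (keep extra digits for the depth step; rounded: 89.9, 89.0).
Then from the Station 0 sphere: z² = 110.55² − (x − 68.7)² − (y + 12.7)² with x = 89.903, y = 88.998, so z ≈ 37.805 ≈ 37.8 km.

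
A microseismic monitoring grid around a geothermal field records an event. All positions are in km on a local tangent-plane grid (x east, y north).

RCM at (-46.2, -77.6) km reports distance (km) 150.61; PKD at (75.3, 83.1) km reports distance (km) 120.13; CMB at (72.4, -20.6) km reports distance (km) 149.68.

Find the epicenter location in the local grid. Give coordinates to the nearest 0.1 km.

Circle about each station: (x + 46.2)² + (y + 77.6)² = 150.61²; (x − 75.3)² + (y − 83.1)² = 120.13²; (x − 72.4)² + (y + 20.6)² = 149.68².
Subtracting pairs of circle equations eliminates x²+y² and gives linear equations (the radical axes):
243.0 x + 321.4 y = 12671.66
237.2 x + 114.0 y = -2210.81
Solving the 2×2 system: x ≈ -44.4, y ≈ 73.0 km.

x ≈ -44.4 km, y ≈ 73.0 km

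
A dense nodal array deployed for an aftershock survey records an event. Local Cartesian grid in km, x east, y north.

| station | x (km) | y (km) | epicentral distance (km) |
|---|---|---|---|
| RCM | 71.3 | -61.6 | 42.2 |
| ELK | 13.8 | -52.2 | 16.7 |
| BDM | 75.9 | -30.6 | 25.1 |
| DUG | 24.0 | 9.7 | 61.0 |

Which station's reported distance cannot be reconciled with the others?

Solve using three stations at a time. Using RCM, ELK, DUG (subtract circle equations pairwise → linear system) gives (x, y) ≈ (30.5, -51.0).
Distances from that point to each station vs reported:
  RCM: calculated 42.2 vs reported 42.2 → residual 0.0 km
  ELK: calculated 16.7 vs reported 16.7 → residual 0.0 km
  BDM: calculated 49.8 vs reported 25.1 → residual 24.7 km
  DUG: calculated 61.0 vs reported 61.0 → residual 0.0 km
RCM, ELK, DUG are mutually consistent (residuals ≈ 0); BDM is off by 24.7 km.

BDM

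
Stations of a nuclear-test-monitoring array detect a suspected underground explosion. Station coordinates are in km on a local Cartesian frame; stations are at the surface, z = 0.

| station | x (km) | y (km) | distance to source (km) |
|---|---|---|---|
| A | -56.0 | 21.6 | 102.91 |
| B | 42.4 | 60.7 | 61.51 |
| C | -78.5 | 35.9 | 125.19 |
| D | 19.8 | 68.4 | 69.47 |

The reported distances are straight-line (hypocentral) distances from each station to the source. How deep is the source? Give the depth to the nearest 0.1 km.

Each station gives a sphere (x−x_i)² + (y−y_i)² + z² = d_i² (stations at z=0).
Subtracting the A sphere from B and C: z² cancels, leaving linear equations in x and y:
196.8 x + 78.2 y = 8686.68
-45.0 x + 28.6 y = -1233.57
Solving: x ≈ 37.705, y ≈ 16.194 km (keep extra digits for the depth step; rounded: 37.7, 16.2).
Then from the A sphere: z² = 102.91² − (x + 56.0)² − (y − 21.6)² with x = 37.705, y = 16.194, so z ≈ 42.197 ≈ 42.2 km.

z ≈ 42.2 km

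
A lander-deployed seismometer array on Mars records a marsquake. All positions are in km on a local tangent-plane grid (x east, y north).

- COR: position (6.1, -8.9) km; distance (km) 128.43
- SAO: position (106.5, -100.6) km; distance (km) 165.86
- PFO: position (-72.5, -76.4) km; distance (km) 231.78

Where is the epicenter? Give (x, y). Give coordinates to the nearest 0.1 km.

Circle about each station: (x − 6.1)² + (y + 8.9)² = 128.43²; (x − 106.5)² + (y + 100.6)² = 165.86²; (x + 72.5)² + (y + 76.4)² = 231.78².
Subtracting the COR equation from the SAO and PFO equations removes the quadratic terms:
200.8 x − 183.4 y = 10330.92
-157.2 x − 135.0 y = -26250.91
Solving the 2×2 system: x ≈ 111.0, y ≈ 65.2 km.

111.0 km east, 65.2 km north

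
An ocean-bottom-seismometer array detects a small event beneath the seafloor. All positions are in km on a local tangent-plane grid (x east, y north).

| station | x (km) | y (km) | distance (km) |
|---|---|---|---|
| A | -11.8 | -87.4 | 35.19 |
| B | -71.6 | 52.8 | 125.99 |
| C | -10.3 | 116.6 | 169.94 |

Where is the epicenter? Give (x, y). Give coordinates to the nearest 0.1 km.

x ≈ -3.5 km, y ≈ -53.2 km

Circle about each station: (x + 11.8)² + (y + 87.4)² = 35.19²; (x + 71.6)² + (y − 52.8)² = 125.99²; (x + 10.3)² + (y − 116.6)² = 169.94².
Subtracting the A equation from the B and C equations removes the quadratic terms:
-119.6 x + 280.4 y = -14498.74
3.0 x + 408.0 y = -21717.62
Solving the 2×2 system: x ≈ -3.5, y ≈ -53.2 km.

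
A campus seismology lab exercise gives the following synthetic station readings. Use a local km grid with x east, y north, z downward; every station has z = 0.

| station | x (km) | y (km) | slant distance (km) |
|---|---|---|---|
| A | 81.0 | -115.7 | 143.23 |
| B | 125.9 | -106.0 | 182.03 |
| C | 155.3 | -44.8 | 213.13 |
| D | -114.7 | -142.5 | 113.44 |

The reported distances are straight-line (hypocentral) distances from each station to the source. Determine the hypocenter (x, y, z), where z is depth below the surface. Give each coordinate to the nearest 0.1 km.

Each station gives a sphere (x−x_i)² + (y−y_i)² + z² = d_i² (stations at z=0).
Subtracting the A sphere from B and C: z² cancels, leaving linear equations in x and y:
89.8 x + 19.4 y = -5480.77
148.6 x + 141.8 y = -18731.92
Solving: x ≈ -42.004, y ≈ -88.083 km (keep extra digits for the depth step; rounded: -42.0, -88.1).
Then from the A sphere: z² = 143.23² − (x − 81.0)² − (y + 115.7)² with x = -42.004, y = -88.083, so z ≈ 67.986 ≈ 68.0 km.

x ≈ -42.0 km, y ≈ -88.1 km, depth ≈ 68.0 km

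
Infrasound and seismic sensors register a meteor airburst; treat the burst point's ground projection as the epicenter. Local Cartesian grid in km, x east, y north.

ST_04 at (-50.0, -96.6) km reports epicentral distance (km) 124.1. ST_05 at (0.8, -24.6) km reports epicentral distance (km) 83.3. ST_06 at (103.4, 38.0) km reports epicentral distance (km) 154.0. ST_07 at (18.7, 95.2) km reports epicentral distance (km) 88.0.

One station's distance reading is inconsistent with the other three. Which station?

ST_04

Solve using three stations at a time. Using ST_05, ST_06, ST_07 (subtract circle equations pairwise → linear system) gives (x, y) ≈ (-50.6, 41.0).
Distances from that point to each station vs reported:
  ST_04: calculated 137.6 vs reported 124.1 → residual 13.5 km
  ST_05: calculated 83.3 vs reported 83.3 → residual 0.0 km
  ST_06: calculated 154.0 vs reported 154.0 → residual 0.0 km
  ST_07: calculated 88.0 vs reported 88.0 → residual 0.0 km
ST_05, ST_06, ST_07 are mutually consistent (residuals ≈ 0); ST_04 is off by 13.5 km.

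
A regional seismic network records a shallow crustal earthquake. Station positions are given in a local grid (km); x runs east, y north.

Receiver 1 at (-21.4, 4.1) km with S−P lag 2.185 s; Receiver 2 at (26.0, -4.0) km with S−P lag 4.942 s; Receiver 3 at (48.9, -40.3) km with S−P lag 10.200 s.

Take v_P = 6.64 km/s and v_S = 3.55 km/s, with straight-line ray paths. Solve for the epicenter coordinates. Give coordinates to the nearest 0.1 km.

Distance from S−P lag: d = Δt · v_P v_S / (v_P − v_S) = Δt · (6.64·3.55)/(6.64−3.55) ≈ 7.6285·Δt.
So d_Receiver 1 = 16.67, d_Receiver 2 = 37.70, d_Receiver 3 = 77.81 km.
Circle about each station: (x + 21.4)² + (y − 4.1)² = 16.67²; (x − 26.0)² + (y + 4.0)² = 37.70²; (x − 48.9)² + (y + 40.3)² = 77.81².
Subtracting the Receiver 1 equation from the Receiver 2 and Receiver 3 equations removes the quadratic terms:
94.8 x − 16.2 y = -926.17
140.6 x − 88.8 y = -2235.98
Solving the 2×2 system: x ≈ -7.5, y ≈ 13.3 km.
Check against Receiver 1 (with the unrounded x, y): √((x + 21.4)²+(y − 4.1)²) = 16.68 ≈ 16.67 km. ✓

x ≈ -7.5 km, y ≈ 13.3 km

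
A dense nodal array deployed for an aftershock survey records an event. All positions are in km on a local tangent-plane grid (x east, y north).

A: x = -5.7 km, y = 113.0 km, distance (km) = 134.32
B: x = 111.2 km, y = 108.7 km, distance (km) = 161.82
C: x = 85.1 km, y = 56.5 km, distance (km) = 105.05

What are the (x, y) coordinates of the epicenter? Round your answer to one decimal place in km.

(13.1, -20.0)

Circle about each station: (x + 5.7)² + (y − 113.0)² = 134.32²; (x − 111.2)² + (y − 108.7)² = 161.82²; (x − 85.1)² + (y − 56.5)² = 105.05².
Subtracting pairs of circle equations eliminates x²+y² and gives linear equations (the radical axes):
233.8 x − 8.6 y = 3235.79
181.6 x − 113.0 y = 4639.13
Solving the 2×2 system: x ≈ 13.1, y ≈ -20.0 km.
Check against A (with the unrounded x, y): √((x + 5.7)²+(y − 113.0)²) = 134.32 ≈ 134.32 km. ✓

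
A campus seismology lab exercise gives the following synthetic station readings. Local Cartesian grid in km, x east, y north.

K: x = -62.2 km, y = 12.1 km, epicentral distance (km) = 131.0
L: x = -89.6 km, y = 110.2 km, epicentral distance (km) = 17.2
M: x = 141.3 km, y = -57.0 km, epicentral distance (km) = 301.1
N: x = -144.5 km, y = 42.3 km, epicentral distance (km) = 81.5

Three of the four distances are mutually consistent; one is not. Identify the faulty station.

K

Solve using three stations at a time. Using L, M, N (subtract circle equations pairwise → linear system) gives (x, y) ≈ (-106.3, 114.3).
Distances from that point to each station vs reported:
  K: calculated 111.3 vs reported 131.0 → residual 19.7 km
  L: calculated 17.2 vs reported 17.2 → residual 0.0 km
  M: calculated 301.1 vs reported 301.1 → residual 0.0 km
  N: calculated 81.5 vs reported 81.5 → residual 0.0 km
L, M, N are mutually consistent (residuals ≈ 0); K is off by 19.7 km.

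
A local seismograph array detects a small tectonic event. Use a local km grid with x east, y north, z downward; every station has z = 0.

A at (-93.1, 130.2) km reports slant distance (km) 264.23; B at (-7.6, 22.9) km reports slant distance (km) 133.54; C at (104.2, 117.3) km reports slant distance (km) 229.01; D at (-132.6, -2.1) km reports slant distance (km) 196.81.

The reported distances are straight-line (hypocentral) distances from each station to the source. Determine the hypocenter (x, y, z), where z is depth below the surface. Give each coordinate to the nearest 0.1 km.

Each station gives a sphere (x−x_i)² + (y−y_i)² + z² = d_i² (stations at z=0).
Subtracting the A sphere from B and C: z² cancels, leaving linear equations in x and y:
171.0 x − 214.6 y = 26947.08
394.6 x − 25.8 y = 16369.19
Solving: x ≈ 35.102, y ≈ -97.599 km (keep extra digits for the depth step; rounded: 35.1, -97.6).
Then from the A sphere: z² = 264.23² − (x + 93.1)² − (y − 130.2)² with x = 35.102, y = -97.599, so z ≈ 38.592 ≈ 38.6 km.

x ≈ 35.1 km, y ≈ -97.6 km, depth ≈ 38.6 km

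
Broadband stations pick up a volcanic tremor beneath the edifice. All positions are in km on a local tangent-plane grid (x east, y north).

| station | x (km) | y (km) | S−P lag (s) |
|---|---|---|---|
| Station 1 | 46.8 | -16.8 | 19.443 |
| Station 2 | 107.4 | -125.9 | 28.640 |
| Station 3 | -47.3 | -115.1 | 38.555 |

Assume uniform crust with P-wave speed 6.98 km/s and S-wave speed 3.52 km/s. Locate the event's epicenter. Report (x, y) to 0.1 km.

x ≈ 152.1 km, y ≈ 72.5 km

Distance from S−P lag: d = Δt · v_P v_S / (v_P − v_S) = Δt · (6.98·3.52)/(6.98−3.52) ≈ 7.1010·Δt.
So d_Station 1 = 138.07, d_Station 2 = 203.37, d_Station 3 = 273.78 km.
Circle about each station: (x − 46.8)² + (y + 16.8)² = 138.07²; (x − 107.4)² + (y + 125.9)² = 203.37²; (x + 47.3)² + (y + 115.1)² = 273.78².
Subtracting the Station 1 equation from the Station 2 and Station 3 equations removes the quadratic terms:
121.2 x − 218.2 y = 2617.06
-188.2 x − 196.6 y = -42879.34
Solving the 2×2 system: x ≈ 152.1, y ≈ 72.5 km.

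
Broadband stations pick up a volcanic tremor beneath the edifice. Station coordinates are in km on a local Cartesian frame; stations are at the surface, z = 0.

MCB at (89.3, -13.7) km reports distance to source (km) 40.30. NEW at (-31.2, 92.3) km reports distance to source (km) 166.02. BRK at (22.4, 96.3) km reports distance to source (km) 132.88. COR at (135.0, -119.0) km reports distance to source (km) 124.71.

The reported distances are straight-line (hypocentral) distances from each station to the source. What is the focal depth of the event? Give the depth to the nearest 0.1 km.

depth ≈ 39.3 km

Each station gives a sphere (x−x_i)² + (y−y_i)² + z² = d_i² (stations at z=0).
Subtracting the MCB sphere from NEW and BRK: z² cancels, leaving linear equations in x and y:
-241.0 x + 212.0 y = -24608.00
-133.8 x + 220.0 y = -14419.73
Solving: x ≈ 95.593, y ≈ -7.407 km (keep extra digits for the depth step; rounded: 95.6, -7.4).
Then from the MCB sphere: z² = 40.30² − (x − 89.3)² − (y + 13.7)² with x = 95.593, y = -7.407, so z ≈ 39.305 ≈ 39.3 km.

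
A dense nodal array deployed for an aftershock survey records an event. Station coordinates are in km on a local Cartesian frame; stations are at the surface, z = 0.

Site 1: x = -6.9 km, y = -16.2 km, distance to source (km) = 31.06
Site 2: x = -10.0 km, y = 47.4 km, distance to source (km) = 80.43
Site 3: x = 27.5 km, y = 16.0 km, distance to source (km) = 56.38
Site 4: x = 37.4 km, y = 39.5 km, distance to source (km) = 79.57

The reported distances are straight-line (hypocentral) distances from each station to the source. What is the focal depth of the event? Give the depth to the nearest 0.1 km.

Each station gives a sphere (x−x_i)² + (y−y_i)² + z² = d_i² (stations at z=0).
Subtracting the Site 1 sphere from Site 2 and Site 3: z² cancels, leaving linear equations in x and y:
-6.2 x + 127.2 y = -3467.55
68.8 x + 64.4 y = -1511.78
Solving: x ≈ 3.389, y ≈ -27.095 km (keep extra digits for the depth step; rounded: 3.4, -27.1).
Then from the Site 1 sphere: z² = 31.06² − (x + 6.9)² − (y + 16.2)² with x = 3.389, y = -27.095, so z ≈ 27.206 ≈ 27.2 km.

z ≈ 27.2 km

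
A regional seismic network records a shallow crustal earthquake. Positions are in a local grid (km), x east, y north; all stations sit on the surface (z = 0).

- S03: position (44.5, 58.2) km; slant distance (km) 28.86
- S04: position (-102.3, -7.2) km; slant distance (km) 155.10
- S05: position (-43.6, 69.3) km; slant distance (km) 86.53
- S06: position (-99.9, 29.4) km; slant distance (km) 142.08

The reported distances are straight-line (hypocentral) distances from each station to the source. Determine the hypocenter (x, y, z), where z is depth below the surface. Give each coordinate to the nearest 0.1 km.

Each station gives a sphere (x−x_i)² + (y−y_i)² + z² = d_i² (stations at z=0).
Subtracting the S03 sphere from S04 and S05: z² cancels, leaving linear equations in x and y:
-293.6 x − 130.8 y = -18073.47
-176.2 x + 22.2 y = -5318.58
Solving: x ≈ 37.102, y ≈ 54.897 km (keep extra digits for the depth step; rounded: 37.1, 54.9).
Then from the S03 sphere: z² = 28.86² − (x − 44.5)² − (y − 58.2)² with x = 37.102, y = 54.897, so z ≈ 27.699 ≈ 27.7 km.
Check against S06 (with the unrounded solution): distance 142.08 ≈ 142.08 km. ✓

x ≈ 37.1 km, y ≈ 54.9 km, depth ≈ 27.7 km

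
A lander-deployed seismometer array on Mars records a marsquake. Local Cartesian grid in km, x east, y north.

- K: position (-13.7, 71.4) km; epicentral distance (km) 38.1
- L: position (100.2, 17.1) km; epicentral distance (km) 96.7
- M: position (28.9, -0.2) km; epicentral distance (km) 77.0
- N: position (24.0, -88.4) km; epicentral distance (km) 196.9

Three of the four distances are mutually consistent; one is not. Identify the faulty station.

N

Solve using three stations at a time. Using K, L, M (subtract circle equations pairwise → linear system) gives (x, y) ≈ (24.0, 76.6).
Distances from that point to each station vs reported:
  K: calculated 38.1 vs reported 38.1 → residual 0.0 km
  L: calculated 96.7 vs reported 96.7 → residual 0.0 km
  M: calculated 77.0 vs reported 77.0 → residual 0.0 km
  N: calculated 165.0 vs reported 196.9 → residual 31.9 km
K, L, M are mutually consistent (residuals ≈ 0); N is off by 31.9 km.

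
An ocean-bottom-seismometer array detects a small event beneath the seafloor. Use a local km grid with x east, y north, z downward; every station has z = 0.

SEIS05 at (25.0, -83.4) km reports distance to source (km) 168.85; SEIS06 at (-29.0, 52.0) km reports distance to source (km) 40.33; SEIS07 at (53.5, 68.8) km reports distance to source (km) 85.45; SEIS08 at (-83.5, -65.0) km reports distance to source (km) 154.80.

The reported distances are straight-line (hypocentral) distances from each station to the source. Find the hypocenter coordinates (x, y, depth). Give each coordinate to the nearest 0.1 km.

Each station gives a sphere (x−x_i)² + (y−y_i)² + z² = d_i² (stations at z=0).
Subtracting the SEIS05 sphere from SEIS06 and SEIS07: z² cancels, leaving linear equations in x and y:
-108.0 x + 270.8 y = 22848.25
57.0 x + 304.4 y = 21223.75
Solving: x ≈ -24.997, y ≈ 74.404 km (keep extra digits for the depth step; rounded: -25.0, 74.4).
Then from the SEIS05 sphere: z² = 168.85² − (x − 25.0)² − (y + 83.4)² with x = -24.997, y = 74.404, so z ≈ 33.294 ≈ 33.3 km.

(-25.0, 74.4, 33.3)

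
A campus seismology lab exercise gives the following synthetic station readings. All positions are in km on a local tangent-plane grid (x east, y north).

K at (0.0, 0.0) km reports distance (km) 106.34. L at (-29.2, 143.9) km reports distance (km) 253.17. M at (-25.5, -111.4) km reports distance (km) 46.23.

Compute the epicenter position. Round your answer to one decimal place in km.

20.2 km east, -104.4 km north

Circle about each station: x² + y² = 106.34²; (x + 29.2)² + (y − 143.9)² = 253.17²; (x + 25.5)² + (y + 111.4)² = 46.23².
Subtracting the K equation from the L and M equations removes the quadratic terms:
-58.4 x + 287.8 y = -31227.00
-51.0 x − 222.8 y = 22231.19
Solving the 2×2 system: x ≈ 20.2, y ≈ -104.4 km.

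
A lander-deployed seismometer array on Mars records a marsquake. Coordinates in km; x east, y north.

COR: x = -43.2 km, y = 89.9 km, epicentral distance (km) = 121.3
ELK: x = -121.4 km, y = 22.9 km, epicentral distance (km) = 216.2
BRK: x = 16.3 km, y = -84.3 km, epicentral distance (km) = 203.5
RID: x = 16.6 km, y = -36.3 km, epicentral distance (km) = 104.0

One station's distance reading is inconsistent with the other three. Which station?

Solve using three stations at a time. Using COR, ELK, BRK (subtract circle equations pairwise → linear system) gives (x, y) ≈ (76.4, 110.1).
Distances from that point to each station vs reported:
  COR: calculated 121.3 vs reported 121.3 → residual 0.0 km
  ELK: calculated 216.2 vs reported 216.2 → residual 0.0 km
  BRK: calculated 203.5 vs reported 203.5 → residual 0.0 km
  RID: calculated 158.2 vs reported 104.0 → residual 54.2 km
COR, ELK, BRK are mutually consistent (residuals ≈ 0); RID is off by 54.2 km.

RID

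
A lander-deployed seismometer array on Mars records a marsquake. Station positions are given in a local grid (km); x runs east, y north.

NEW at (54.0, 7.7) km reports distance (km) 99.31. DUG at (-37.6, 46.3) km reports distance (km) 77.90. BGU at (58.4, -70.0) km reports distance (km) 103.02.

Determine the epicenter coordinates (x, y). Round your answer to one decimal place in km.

x ≈ -37.2 km, y ≈ -31.6 km

Circle about each station: (x − 54.0)² + (y − 7.7)² = 99.31²; (x + 37.6)² + (y − 46.3)² = 77.90²; (x − 58.4)² + (y + 70.0)² = 103.02².
Subtracting pairs of circle equations eliminates x²+y² and gives linear equations (the radical axes):
-183.2 x + 77.2 y = 4376.23
8.8 x − 155.4 y = 4584.63
Solving the 2×2 system: x ≈ -37.2, y ≈ -31.6 km.
Check against NEW (with the unrounded x, y): √((x − 54.0)²+(y − 7.7)²) = 99.32 ≈ 99.31 km. ✓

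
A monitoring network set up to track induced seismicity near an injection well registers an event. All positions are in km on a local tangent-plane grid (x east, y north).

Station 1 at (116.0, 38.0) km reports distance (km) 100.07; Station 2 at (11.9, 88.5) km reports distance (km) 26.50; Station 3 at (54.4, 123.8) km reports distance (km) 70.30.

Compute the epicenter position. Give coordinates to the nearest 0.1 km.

Circle about each station: (x − 116.0)² + (y − 38.0)² = 100.07²; (x − 11.9)² + (y − 88.5)² = 26.50²; (x − 54.4)² + (y − 123.8)² = 70.30².
Subtracting the Station 1 equation from the Station 2 and Station 3 equations removes the quadratic terms:
-208.2 x + 101.0 y = 2385.61
-123.2 x + 171.6 y = 8457.71
Solving the 2×2 system: x ≈ 19.1, y ≈ 63.0 km.
Check against Station 1 (with the unrounded x, y): √((x − 116.0)²+(y − 38.0)²) = 100.07 ≈ 100.07 km. ✓

19.1 km east, 63.0 km north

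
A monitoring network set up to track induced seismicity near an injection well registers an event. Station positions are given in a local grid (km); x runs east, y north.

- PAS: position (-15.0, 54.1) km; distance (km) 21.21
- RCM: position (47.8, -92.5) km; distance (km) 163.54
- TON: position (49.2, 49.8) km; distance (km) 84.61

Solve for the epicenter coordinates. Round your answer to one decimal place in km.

x ≈ -35.4 km, y ≈ 48.3 km

Circle about each station: (x + 15.0)² + (y − 54.1)² = 21.21²; (x − 47.8)² + (y + 92.5)² = 163.54²; (x − 49.2)² + (y − 49.8)² = 84.61².
Subtracting the PAS equation from the RCM and TON equations removes the quadratic terms:
125.6 x − 293.2 y = -18606.19
128.4 x − 8.6 y = -4960.12
Solving the 2×2 system: x ≈ -35.4, y ≈ 48.3 km.
Check against PAS (with the unrounded x, y): √((x + 15.0)²+(y − 54.1)²) = 21.21 ≈ 21.21 km. ✓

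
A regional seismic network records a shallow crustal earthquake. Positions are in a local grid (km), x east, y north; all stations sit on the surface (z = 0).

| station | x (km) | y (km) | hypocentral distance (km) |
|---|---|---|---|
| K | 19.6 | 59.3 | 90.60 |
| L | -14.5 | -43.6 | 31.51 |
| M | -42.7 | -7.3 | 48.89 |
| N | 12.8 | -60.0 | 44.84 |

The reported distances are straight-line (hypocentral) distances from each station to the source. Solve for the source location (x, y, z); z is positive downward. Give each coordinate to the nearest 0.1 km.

Each station gives a sphere (x−x_i)² + (y−y_i)² + z² = d_i² (stations at z=0).
Subtracting the K sphere from L and M: z² cancels, leaving linear equations in x and y:
-68.2 x − 205.8 y = 5426.04
-124.6 x − 133.2 y = 3794.06
Solving: x ≈ -3.507, y ≈ -25.203 km (keep extra digits for the depth step; rounded: -3.5, -25.2).
Then from the K sphere: z² = 90.60² − (x − 19.6)² − (y − 59.3)² with x = -3.507, y = -25.203, so z ≈ 23.101 ≈ 23.1 km.
Check against N (with the unrounded solution): distance 44.84 ≈ 44.84 km. ✓

(-3.5, -25.2, 23.1)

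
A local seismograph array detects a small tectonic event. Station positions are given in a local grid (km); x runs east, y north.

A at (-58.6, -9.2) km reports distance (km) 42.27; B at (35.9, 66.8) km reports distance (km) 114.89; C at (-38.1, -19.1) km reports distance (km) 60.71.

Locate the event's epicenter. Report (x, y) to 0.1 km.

(-73.1, 30.5)

Circle about each station: (x + 58.6)² + (y + 9.2)² = 42.27²; (x − 35.9)² + (y − 66.8)² = 114.89²; (x + 38.1)² + (y + 19.1)² = 60.71².
Subtracting pairs of circle equations eliminates x²+y² and gives linear equations (the radical axes):
189.0 x + 152.0 y = -9180.51
41.0 x − 19.8 y = -3601.13
Solving the 2×2 system: x ≈ -73.1, y ≈ 30.5 km.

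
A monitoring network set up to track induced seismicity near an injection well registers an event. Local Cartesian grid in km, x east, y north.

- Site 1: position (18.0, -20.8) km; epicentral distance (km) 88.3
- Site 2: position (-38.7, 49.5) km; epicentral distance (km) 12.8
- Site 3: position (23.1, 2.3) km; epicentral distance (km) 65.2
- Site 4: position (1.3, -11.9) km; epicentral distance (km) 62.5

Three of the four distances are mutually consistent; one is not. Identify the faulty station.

Solve using three stations at a time. Using Site 2, Site 3, Site 4 (subtract circle equations pairwise → linear system) gives (x, y) ≈ (-27.3, 43.7).
Distances from that point to each station vs reported:
  Site 1: calculated 78.8 vs reported 88.3 → residual 9.5 km
  Site 2: calculated 12.8 vs reported 12.8 → residual 0.0 km
  Site 3: calculated 65.2 vs reported 65.2 → residual 0.0 km
  Site 4: calculated 62.5 vs reported 62.5 → residual 0.0 km
Site 2, Site 3, Site 4 are mutually consistent (residuals ≈ 0); Site 1 is off by 9.5 km.

Site 1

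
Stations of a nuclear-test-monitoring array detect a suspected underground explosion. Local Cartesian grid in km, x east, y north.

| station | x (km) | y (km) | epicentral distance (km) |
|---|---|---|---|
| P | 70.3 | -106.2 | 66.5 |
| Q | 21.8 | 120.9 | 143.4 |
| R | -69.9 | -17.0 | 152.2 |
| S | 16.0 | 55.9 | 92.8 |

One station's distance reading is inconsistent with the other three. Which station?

Solve using three stations at a time. Using Q, R, S (subtract circle equations pairwise → linear system) gives (x, y) ≈ (82.0, -9.2).
Distances from that point to each station vs reported:
  P: calculated 97.7 vs reported 66.5 → residual 31.2 km
  Q: calculated 143.3 vs reported 143.4 → residual 0.1 km
  R: calculated 152.2 vs reported 152.2 → residual 0.0 km
  S: calculated 92.7 vs reported 92.8 → residual 0.1 km
Q, R, S are mutually consistent (residuals ≈ 0); P is off by 31.2 km.

P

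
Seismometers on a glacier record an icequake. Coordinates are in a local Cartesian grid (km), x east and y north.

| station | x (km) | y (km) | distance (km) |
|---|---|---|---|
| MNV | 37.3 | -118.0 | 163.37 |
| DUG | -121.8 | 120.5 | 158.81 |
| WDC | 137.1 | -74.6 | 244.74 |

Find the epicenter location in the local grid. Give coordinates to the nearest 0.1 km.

Circle about each station: (x − 37.3)² + (y + 118.0)² = 163.37²; (x + 121.8)² + (y − 120.5)² = 158.81²; (x − 137.1)² + (y + 74.6)² = 244.74².
Subtracting the MNV equation from the DUG and WDC equations removes the quadratic terms:
-318.2 x + 477.0 y = 15509.34
199.6 x + 86.8 y = -24161.63
Solving the 2×2 system: x ≈ -104.8, y ≈ -37.4 km.
Check against MNV (with the unrounded x, y): √((x − 37.3)²+(y + 118.0)²) = 163.36 ≈ 163.37 km. ✓

-104.8 km east, -37.4 km north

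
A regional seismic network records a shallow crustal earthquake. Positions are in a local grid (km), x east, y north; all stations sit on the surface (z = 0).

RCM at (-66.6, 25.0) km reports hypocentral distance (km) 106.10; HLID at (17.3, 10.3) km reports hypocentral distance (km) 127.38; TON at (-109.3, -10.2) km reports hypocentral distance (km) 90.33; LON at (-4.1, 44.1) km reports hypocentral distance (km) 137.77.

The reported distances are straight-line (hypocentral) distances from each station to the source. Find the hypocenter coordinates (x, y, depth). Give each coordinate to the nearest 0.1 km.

Each station gives a sphere (x−x_i)² + (y−y_i)² + z² = d_i² (stations at z=0).
Subtracting the RCM sphere from HLID and TON: z² cancels, leaving linear equations in x and y:
167.8 x − 29.4 y = -9623.63
-85.4 x − 70.4 y = 10087.67
Solving: x ≈ -68.004, y ≈ -60.797 km (keep extra digits for the depth step; rounded: -68.0, -60.8).
Then from the RCM sphere: z² = 106.10² − (x + 66.6)² − (y − 25.0)² with x = -68.004, y = -60.797, so z ≈ 62.403 ≈ 62.4 km.

x ≈ -68.0 km, y ≈ -60.8 km, depth ≈ 62.4 km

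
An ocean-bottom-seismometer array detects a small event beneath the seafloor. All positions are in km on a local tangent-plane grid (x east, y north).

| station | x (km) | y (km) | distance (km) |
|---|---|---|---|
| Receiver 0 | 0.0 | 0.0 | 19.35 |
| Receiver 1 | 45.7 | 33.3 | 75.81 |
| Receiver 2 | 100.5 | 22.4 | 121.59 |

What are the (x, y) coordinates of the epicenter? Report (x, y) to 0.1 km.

-16.8 km east, -9.6 km north

Circle about each station: x² + y² = 19.35²; (x − 45.7)² + (y − 33.3)² = 75.81²; (x − 100.5)² + (y − 22.4)² = 121.59².
Subtracting the Receiver 0 equation from the Receiver 1 and Receiver 2 equations removes the quadratic terms:
91.4 x + 66.6 y = -2175.35
201.0 x + 44.8 y = -3807.70
Solving the 2×2 system: x ≈ -16.8, y ≈ -9.6 km.
Check against Receiver 0 (with the unrounded x, y): √(x²+y²) = 19.35 ≈ 19.35 km. ✓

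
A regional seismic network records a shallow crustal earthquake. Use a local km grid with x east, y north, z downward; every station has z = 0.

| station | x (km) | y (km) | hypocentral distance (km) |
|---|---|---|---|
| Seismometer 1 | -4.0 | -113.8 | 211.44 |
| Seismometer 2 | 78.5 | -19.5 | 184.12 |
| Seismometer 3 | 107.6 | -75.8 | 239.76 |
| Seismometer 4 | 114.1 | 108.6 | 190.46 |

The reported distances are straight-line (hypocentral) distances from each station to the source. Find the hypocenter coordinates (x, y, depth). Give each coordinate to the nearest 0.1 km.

Each station gives a sphere (x−x_i)² + (y−y_i)² + z² = d_i² (stations at z=0).
Subtracting the Seismometer 1 sphere from Seismometer 2 and Seismometer 3: z² cancels, leaving linear equations in x and y:
165.0 x + 188.6 y = 4382.76
223.2 x + 76.0 y = -8421.02
Solving: x ≈ -65.006, y ≈ 80.110 km (keep extra digits for the depth step; rounded: -65.0, 80.1).
Then from the Seismometer 1 sphere: z² = 211.44² − (x + 4.0)² − (y + 113.8)² with x = -65.006, y = 80.110, so z ≈ 58.173 ≈ 58.2 km.

(-65.0, 80.1, 58.2)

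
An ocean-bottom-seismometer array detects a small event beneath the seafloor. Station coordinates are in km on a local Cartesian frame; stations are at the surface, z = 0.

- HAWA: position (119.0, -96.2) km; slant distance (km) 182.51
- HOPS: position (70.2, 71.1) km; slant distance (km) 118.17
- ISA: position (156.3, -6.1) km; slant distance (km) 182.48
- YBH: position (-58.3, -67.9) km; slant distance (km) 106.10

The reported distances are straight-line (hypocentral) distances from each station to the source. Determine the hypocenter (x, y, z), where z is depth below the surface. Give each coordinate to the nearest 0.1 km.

Each station gives a sphere (x−x_i)² + (y−y_i)² + z² = d_i² (stations at z=0).
Subtracting the HAWA sphere from HOPS and ISA: z² cancels, leaving linear equations in x and y:
-97.6 x + 334.6 y = 5913.56
74.6 x + 180.2 y = 1062.41
Solving: x ≈ -16.690, y ≈ 12.805 km (keep extra digits for the depth step; rounded: -16.7, 12.8).
Then from the HAWA sphere: z² = 182.51² − (x − 119.0)² − (y + 96.2)² with x = -16.690, y = 12.805, so z ≈ 54.918 ≈ 54.9 km.
Check against YBH (with the unrounded solution): distance 106.12 ≈ 106.10 km. ✓

x ≈ -16.7 km, y ≈ 12.8 km, depth ≈ 54.9 km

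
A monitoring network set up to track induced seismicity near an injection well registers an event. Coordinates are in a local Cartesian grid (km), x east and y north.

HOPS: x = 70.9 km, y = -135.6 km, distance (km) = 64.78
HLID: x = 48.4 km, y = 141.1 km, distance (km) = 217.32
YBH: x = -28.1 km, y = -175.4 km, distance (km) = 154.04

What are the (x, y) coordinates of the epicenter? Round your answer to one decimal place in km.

Circle about each station: (x − 70.9)² + (y + 135.6)² = 64.78²; (x − 48.4)² + (y − 141.1)² = 217.32²; (x + 28.1)² + (y + 175.4)² = 154.04².
Subtracting the HOPS equation from the HLID and YBH equations removes the quadratic terms:
-45.0 x + 553.4 y = -44193.93
-198.0 x − 79.6 y = -11391.27
Solving the 2×2 system: x ≈ 86.8, y ≈ -72.8 km.

(86.8, -72.8)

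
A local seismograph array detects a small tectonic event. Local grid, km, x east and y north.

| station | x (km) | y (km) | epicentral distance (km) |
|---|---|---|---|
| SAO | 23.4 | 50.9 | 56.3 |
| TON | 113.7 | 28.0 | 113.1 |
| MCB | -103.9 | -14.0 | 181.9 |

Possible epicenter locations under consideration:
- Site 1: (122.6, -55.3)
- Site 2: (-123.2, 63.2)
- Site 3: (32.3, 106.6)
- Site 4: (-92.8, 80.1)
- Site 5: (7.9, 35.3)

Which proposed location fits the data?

For each candidate, compare |candidate − station| to the reported distance:
Site 1: residuals SAO 89.0, TON 29.3, MCB 48.3 → max 89.0 km
Site 2: residuals SAO 90.8, TON 126.4, MCB 102.3 → max 126.4 km
Site 3: residuals SAO 0.1, TON 0.1, MCB 0.0 → max 0.1 km
Site 4: residuals SAO 63.5, TON 99.9, MCB 87.1 → max 99.9 km
Site 5: residuals SAO 34.3, TON 7.0, MCB 59.7 → max 59.7 km
Only Site 3 has all residuals ≈ 0.

Site 3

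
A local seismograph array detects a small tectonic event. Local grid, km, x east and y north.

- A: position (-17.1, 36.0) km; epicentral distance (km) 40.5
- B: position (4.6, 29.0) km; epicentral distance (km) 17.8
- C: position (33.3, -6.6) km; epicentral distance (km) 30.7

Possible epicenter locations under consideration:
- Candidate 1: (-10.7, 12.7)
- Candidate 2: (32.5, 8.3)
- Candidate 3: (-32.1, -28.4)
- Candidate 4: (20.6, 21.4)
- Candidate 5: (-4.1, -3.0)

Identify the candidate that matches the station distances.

For each candidate, compare |candidate − station| to the reported distance:
Candidate 1: residuals A 16.3, B 4.6, C 17.3 → max 17.3 km
Candidate 2: residuals A 16.3, B 16.9, C 15.8 → max 16.9 km
Candidate 3: residuals A 25.6, B 50.3, C 38.2 → max 50.3 km
Candidate 4: residuals A 0.1, B 0.1, C 0.0 → max 0.1 km
Candidate 5: residuals A 0.6, B 15.4, C 6.9 → max 15.4 km
Only Candidate 4 has all residuals ≈ 0.

Candidate 4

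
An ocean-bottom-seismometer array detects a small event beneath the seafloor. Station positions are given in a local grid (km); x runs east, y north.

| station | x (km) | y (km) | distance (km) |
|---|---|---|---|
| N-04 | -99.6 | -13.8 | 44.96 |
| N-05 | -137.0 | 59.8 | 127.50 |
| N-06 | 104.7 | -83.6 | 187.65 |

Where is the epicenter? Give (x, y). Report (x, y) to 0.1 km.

Circle about each station: (x + 99.6)² + (y + 13.8)² = 44.96²; (x + 137.0)² + (y − 59.8)² = 127.50²; (x − 104.7)² + (y + 83.6)² = 187.65².
Subtracting pairs of circle equations eliminates x²+y² and gives linear equations (the radical axes):
-74.8 x + 147.2 y = -2000.41
408.6 x − 139.6 y = -25350.67
Solving the 2×2 system: x ≈ -80.7, y ≈ -54.6 km.

x ≈ -80.7 km, y ≈ -54.6 km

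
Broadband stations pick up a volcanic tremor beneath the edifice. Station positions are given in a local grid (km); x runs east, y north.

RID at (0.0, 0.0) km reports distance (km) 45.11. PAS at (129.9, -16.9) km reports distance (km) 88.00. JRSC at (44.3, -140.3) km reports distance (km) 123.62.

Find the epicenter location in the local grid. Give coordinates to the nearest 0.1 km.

Circle about each station: x² + y² = 45.11²; (x − 129.9)² + (y + 16.9)² = 88.00²; (x − 44.3)² + (y + 140.3)² = 123.62².
Subtracting pairs of circle equations eliminates x²+y² and gives linear equations (the radical axes):
259.8 x − 33.8 y = 11450.53
88.6 x − 280.6 y = 8399.59
Solving the 2×2 system: x ≈ 41.9, y ≈ -16.7 km.
Check against RID (with the unrounded x, y): √(x²+y²) = 45.11 ≈ 45.11 km. ✓

(41.9, -16.7)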